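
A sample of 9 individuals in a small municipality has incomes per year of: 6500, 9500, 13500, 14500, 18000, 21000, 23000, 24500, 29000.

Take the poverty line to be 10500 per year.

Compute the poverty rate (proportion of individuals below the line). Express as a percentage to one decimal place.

22.2%

2 of the 9 individuals have income below 10500.
H = 2/9 = 22.2%.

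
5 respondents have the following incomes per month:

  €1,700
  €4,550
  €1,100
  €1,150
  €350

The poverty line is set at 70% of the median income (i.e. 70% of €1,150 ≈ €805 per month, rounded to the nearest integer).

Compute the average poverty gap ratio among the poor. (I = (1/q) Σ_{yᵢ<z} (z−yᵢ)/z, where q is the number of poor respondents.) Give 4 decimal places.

0.5652

Incomes under z: €350 (q = 1 of N = 5).
Shortfall ratios (z−y)/z: 0.5652; sum = 0.565217.
The income-gap ratio divides by q (the poor only): 0.565217 / 1 = 0.5652.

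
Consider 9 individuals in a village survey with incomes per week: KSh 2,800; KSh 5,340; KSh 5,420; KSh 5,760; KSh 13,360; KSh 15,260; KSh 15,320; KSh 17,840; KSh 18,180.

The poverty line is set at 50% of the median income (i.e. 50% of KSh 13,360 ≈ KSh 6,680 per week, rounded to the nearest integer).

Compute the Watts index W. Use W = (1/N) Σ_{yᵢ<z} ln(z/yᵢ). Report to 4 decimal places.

Incomes under z: KSh 2,800, KSh 5,340, KSh 5,420, KSh 5,760 (q = 4 of N = 9).
Log shortfalls: ln(6680/2800) = 0.8695; ln(6680/5340) = 0.2239; ln(6680/5420) = 0.2090; ln(6680/5760) = 0.1482.
W = 1.450594 / 9 = 0.1612.

0.1612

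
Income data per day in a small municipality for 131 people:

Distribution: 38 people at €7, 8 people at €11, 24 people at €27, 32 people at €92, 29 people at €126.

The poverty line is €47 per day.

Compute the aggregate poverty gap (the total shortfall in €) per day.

Poor units: 38×€7, 8×€11, 24×€27 (q = 70 of N = 131).
Individual gaps: 38×(47−7) = 1520; 8×(47−11) = 288; 24×(47−27) = 480.
Aggregate gap = €2,288.

€2,288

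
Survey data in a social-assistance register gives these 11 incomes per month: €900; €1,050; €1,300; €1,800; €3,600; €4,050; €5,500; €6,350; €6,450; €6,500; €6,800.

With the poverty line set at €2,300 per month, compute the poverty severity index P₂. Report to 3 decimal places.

Below the line: €900, €1,050, €1,300, €1,800 (q = 4 of N = 11).
Relative gaps: (2300−900)/2300 = 0.6087; (2300−1050)/2300 = 0.5435; (2300−1300)/2300 = 0.4348; (2300−1800)/2300 = 0.2174.
Squared: 0.3705; 0.2954; 0.1890; 0.0473.
Sum = 0.902174; P₂ = 0.902174 / 11 = 0.082.

0.082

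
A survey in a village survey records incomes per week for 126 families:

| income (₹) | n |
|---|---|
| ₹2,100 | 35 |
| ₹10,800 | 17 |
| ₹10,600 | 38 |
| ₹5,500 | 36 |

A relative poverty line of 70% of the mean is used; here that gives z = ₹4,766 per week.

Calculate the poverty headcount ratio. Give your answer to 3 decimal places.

35 of the 126 families have income below ₹4,766.
H = 35/126 = 0.278.

0.278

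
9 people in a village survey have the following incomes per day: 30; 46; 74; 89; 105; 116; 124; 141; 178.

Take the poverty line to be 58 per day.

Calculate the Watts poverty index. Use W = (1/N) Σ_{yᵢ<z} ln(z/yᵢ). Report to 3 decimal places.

0.099

Below z: 30, 46 (q = 2 of N = 9).
Log gaps: ln(58/30) = 0.6592; ln(58/46) = 0.2318.
W = 0.891047 / 9 = 0.099.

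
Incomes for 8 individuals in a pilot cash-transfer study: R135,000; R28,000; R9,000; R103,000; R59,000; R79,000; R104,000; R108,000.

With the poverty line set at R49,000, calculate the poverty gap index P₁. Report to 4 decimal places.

Poor units: R9,000, R28,000 (q = 2 of N = 8).
Shortfall ratios: (49000−9000)/49000 = 0.8163; (49000−28000)/49000 = 0.4286.
Sum of shortfalls = 1.244898; P₁ averages over all N: 1.244898 / 8 = 0.1556.

0.1556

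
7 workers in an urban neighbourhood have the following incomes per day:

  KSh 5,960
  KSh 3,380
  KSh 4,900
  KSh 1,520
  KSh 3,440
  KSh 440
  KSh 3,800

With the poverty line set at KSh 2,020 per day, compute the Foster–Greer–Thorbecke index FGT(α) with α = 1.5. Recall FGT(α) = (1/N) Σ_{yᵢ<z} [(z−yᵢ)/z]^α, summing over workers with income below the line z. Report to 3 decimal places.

0.116

Poor units: KSh 440, KSh 1,520 (q = 2 of N = 7).
Normalized shortfalls: (2020−440)/2020 = 0.7822; (2020−1520)/2020 = 0.2475.
Raised to α = 1.5: 0.69176; 0.12315.
Sum = 0.814913; FGT(1.5) = 0.814913 / 7 = 0.116.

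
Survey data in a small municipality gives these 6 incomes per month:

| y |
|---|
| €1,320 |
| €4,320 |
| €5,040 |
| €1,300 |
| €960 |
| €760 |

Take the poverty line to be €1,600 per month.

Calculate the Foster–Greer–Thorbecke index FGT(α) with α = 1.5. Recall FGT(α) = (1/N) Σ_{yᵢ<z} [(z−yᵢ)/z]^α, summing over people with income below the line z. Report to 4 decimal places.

0.1313

Poor units: €760, €960, €1,300, €1,320 (q = 4 of N = 6).
Gap ratios (z−y)/z: (1600−760)/1600 = 0.5250; (1600−960)/1600 = 0.4000; (1600−1300)/1600 = 0.1875; (1600−1320)/1600 = 0.1750.
Raised to α = 1.5: 0.38040; 0.25298; 0.08119; 0.07321.
Sum = 0.787778; FGT(1.5) = 0.787778 / 6 = 0.1313.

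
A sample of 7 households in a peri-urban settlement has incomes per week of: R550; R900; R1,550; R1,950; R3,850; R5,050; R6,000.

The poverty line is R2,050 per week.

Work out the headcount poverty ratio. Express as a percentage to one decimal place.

57.1%

4 of the 7 households have income below R2,050.
H = 4/7 = 57.1%.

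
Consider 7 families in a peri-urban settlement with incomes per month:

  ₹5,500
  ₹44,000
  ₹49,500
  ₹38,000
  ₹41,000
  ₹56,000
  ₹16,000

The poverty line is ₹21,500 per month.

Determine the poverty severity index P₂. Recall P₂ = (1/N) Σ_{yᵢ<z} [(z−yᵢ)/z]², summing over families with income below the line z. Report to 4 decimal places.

Poor units: ₹5,500, ₹16,000 (q = 2 of N = 7).
Gap ratios (z−y)/z: (21500−5500)/21500 = 0.7442; (21500−16000)/21500 = 0.2558.
Squared: 0.5538; 0.0654.
Sum = 0.619254; P₂ = 0.619254 / 7 = 0.0885.

0.0885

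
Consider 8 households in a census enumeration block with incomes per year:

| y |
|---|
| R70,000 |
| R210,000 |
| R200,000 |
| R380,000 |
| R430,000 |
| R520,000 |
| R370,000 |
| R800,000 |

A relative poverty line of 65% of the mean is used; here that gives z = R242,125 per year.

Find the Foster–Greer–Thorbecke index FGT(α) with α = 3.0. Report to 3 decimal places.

Incomes under z: R70,000, R200,000, R210,000 (q = 3 of N = 8).
Normalized shortfalls: (242125−70000)/242125 = 0.7109; (242125−200000)/242125 = 0.1740; (242125−210000)/242125 = 0.1327.
Raised to α = 3.0: 0.35926; 0.00527; 0.00234.
Sum = 0.366865; FGT(3.0) = 0.366865 / 8 = 0.046.

0.046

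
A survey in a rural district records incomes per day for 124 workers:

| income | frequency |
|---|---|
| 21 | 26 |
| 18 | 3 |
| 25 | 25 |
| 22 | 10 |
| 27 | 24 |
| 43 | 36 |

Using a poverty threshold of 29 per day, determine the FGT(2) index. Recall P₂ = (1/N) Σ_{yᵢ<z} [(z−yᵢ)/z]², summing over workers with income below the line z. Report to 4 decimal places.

0.0289

Poor units: 3×18, 26×21, 10×22, 25×25, 24×27 (q = 88 of N = 124).
Gap ratios (z−y)/z: (29−18)/29 = 0.3793 (×3); (29−21)/29 = 0.2759 (×26); (29−22)/29 = 0.2414 (×10); (29−25)/29 = 0.1379 (×25); (29−27)/29 = 0.0690 (×24).
Squared: 0.1439 (×3); 0.0761 (×26); 0.0583 (×10); 0.0190 (×25); 0.0048 (×24).
Sum = 3.582640; P₂ = 3.582640 / 124 = 0.0289.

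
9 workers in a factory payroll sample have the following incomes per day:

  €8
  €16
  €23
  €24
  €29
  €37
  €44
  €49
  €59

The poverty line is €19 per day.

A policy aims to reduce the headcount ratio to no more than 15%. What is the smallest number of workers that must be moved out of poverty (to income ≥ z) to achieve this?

1

Currently q = 2 of N = 9 are below the line (H = 0.222).
A headcount ratio of at most 15% allows at most ⌊0.15 × 9⌋ = 1 poor workers.
So at least 2 − 1 = 1 must be lifted.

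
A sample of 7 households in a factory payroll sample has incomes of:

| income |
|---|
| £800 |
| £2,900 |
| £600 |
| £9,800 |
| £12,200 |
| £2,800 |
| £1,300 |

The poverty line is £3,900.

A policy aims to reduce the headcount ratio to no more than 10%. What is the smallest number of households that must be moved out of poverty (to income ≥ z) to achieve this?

5

Currently q = 5 of N = 7 are below the line (H = 0.714).
A headcount ratio of at most 10% allows at most ⌊0.10 × 7⌋ = 0 poor households.
So at least 5 − 0 = 5 must be lifted.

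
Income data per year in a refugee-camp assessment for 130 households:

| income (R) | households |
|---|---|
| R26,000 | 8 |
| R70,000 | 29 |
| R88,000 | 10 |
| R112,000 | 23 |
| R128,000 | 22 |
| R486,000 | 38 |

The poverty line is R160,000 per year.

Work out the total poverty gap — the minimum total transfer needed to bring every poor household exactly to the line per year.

Below the line: 8×R26,000, 29×R70,000, 10×R88,000, 23×R112,000, 22×R128,000 (q = 92 of N = 130).
Individual gaps: 8×(160000−26000) = 1072000; 29×(160000−70000) = 2610000; 10×(160000−88000) = 720000; 23×(160000−112000) = 1104000; 22×(160000−128000) = 704000.
Aggregate gap = R6,210,000.

R6,210,000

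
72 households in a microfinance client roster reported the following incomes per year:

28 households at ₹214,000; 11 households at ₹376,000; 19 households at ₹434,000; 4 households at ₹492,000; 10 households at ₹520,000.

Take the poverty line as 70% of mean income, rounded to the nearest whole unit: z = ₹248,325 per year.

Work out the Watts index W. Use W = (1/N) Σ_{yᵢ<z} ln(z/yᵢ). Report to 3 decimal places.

Incomes under z: 28×₹214,000 (q = 28 of N = 72).
Log gaps: ln(248325/214000) = 0.1488 (×28).
W = 4.165346 / 72 = 0.058.

0.058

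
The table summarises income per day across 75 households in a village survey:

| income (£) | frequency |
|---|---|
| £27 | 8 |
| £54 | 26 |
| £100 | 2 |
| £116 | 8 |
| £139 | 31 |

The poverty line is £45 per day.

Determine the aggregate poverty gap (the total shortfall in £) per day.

£144

Below the line: 8×£27 (q = 8 of N = 75).
Individual gaps: 8×(45−27) = 144.
Aggregate gap = £144.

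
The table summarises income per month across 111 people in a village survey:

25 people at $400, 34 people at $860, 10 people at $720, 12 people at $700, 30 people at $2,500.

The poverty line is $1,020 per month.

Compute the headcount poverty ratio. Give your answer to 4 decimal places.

0.7297

81 of the 111 people have income below $1,020.
H = 81/111 = 0.7297.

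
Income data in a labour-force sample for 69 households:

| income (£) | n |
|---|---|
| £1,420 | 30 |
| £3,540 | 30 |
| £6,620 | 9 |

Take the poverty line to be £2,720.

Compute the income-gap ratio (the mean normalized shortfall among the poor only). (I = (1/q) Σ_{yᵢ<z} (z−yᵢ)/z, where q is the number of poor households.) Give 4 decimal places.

0.4779

Poor units: 30×£1,420 (q = 30 of N = 69).
Relative gaps: 0.4779 (×30); sum = 14.338235.
I averages over the q = 30 poor units only: 14.338235 / 30 = 0.4779.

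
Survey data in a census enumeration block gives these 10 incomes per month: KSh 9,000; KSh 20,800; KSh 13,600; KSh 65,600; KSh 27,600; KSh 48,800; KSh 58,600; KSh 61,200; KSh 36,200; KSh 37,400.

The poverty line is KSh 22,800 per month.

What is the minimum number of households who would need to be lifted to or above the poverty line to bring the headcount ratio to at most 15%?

3 of the 10 households are poor, so H = 3/10 = 0.300.
A headcount ratio of at most 15% allows at most ⌊0.15 × 10⌋ = 1 poor households.
So at least 3 − 1 = 2 must be lifted.

2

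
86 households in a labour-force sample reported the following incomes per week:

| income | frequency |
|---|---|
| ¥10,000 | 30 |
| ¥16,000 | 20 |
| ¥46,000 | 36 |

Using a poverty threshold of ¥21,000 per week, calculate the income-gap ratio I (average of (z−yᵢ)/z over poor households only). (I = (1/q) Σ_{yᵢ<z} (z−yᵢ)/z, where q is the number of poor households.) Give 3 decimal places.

Below z: 30×¥10,000, 20×¥16,000 (q = 50 of N = 86).
Relative gaps: 0.5238 (×30), 0.2381 (×20); sum = 20.476190.
I averages over the q = 50 poor units only: 20.476190 / 50 = 0.410.

0.410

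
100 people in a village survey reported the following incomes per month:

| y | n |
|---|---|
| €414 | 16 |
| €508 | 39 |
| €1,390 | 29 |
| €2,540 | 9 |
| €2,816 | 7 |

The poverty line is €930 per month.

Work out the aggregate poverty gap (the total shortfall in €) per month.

Below the line: 16×€414, 39×€508 (q = 55 of N = 100).
Individual gaps: 16×(930−414) = 8256; 39×(930−508) = 16458.
Aggregate gap = €24,714.

€24,714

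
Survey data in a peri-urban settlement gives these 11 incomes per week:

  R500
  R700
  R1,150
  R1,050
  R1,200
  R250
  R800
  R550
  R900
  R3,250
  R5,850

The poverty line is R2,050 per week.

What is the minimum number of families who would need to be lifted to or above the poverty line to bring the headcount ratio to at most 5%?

9

9 of the 11 families are poor, so H = 9/11 = 0.818.
A headcount ratio of at most 5% allows at most ⌊0.05 × 11⌋ = 0 poor families.
So at least 9 − 0 = 9 must be lifted.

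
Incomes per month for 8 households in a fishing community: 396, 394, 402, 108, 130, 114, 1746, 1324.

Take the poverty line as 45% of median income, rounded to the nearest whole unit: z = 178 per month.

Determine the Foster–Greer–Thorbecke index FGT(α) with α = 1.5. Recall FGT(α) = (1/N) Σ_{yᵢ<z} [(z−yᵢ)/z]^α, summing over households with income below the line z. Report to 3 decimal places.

Incomes under z: 108, 114, 130 (q = 3 of N = 8).
Gap ratios (z−y)/z: (178−108)/178 = 0.3933; (178−114)/178 = 0.3596; (178−130)/178 = 0.2697.
Raised to α = 1.5: 0.24661; 0.21560; 0.14003.
Sum = 0.602243; FGT(1.5) = 0.602243 / 8 = 0.075.

0.075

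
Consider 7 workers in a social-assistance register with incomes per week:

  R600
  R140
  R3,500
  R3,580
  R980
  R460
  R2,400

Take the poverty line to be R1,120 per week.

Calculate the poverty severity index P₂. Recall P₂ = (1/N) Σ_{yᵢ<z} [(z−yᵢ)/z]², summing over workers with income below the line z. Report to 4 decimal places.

Incomes under z: R140, R460, R600, R980 (q = 4 of N = 7).
Relative gaps: (1120−140)/1120 = 0.8750; (1120−460)/1120 = 0.5893; (1120−600)/1120 = 0.4643; (1120−980)/1120 = 0.1250.
Squared: 0.7656; 0.3473; 0.2156; 0.0156.
Sum = 1.344069; P₂ = 1.344069 / 7 = 0.1920.

0.1920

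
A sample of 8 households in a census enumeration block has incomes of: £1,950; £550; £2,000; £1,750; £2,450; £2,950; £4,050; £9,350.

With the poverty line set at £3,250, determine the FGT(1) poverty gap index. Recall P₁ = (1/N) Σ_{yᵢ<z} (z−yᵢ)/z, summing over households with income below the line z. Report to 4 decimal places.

0.3019

Below z: £550, £1,750, £1,950, £2,000, £2,450, £2,950 (q = 6 of N = 8).
Gap ratios (z−y)/z: (3250−550)/3250 = 0.8308; (3250−1750)/3250 = 0.4615; (3250−1950)/3250 = 0.4000; (3250−2000)/3250 = 0.3846; (3250−2450)/3250 = 0.2462; (3250−2950)/3250 = 0.0923.
Sum of shortfalls = 2.415385; P₁ averages over all N: 2.415385 / 8 = 0.3019.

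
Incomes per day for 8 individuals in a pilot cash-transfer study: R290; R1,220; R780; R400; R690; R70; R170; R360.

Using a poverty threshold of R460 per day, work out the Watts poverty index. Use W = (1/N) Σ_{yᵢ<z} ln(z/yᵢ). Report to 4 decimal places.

0.4655

Below z: R70, R170, R290, R360, R400 (q = 5 of N = 8).
Log gaps: ln(460/70) = 1.8827; ln(460/170) = 0.9954; ln(460/290) = 0.4613; ln(460/360) = 0.2451; ln(460/400) = 0.1398.
W = 3.724389 / 8 = 0.4655.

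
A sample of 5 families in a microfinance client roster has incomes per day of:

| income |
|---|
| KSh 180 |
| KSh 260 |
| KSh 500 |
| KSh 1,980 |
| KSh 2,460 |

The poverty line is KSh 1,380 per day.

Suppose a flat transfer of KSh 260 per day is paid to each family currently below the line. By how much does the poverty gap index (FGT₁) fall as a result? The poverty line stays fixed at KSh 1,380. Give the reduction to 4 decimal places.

0.1130

Before: below the line — KSh 180, KSh 260, KSh 500; poverty gap index (FGT₁) = 0.463768.
After the KSh 260 transfer: below the line — KSh 440, KSh 520, KSh 760; poverty gap index (FGT₁) = 0.350725.
Reduction = 0.463768 − 0.350725 = 0.1130.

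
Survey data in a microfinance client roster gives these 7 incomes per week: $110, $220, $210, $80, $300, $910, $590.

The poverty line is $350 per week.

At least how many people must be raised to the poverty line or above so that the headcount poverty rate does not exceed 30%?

3

Currently q = 5 of N = 7 are below the line (H = 0.714).
A headcount ratio of at most 30% allows at most ⌊0.30 × 7⌋ = 2 poor people.
So at least 5 − 2 = 3 must be lifted.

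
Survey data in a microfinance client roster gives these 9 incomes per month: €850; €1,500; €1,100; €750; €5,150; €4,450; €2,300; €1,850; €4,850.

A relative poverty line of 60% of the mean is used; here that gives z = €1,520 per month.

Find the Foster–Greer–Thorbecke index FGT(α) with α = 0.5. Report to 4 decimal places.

Below the line: €750, €850, €1,100, €1,500 (q = 4 of N = 9).
Gap ratios (z−y)/z: (1520−750)/1520 = 0.5066; (1520−850)/1520 = 0.4408; (1520−1100)/1520 = 0.2763; (1520−1500)/1520 = 0.0132.
Raised to α = 0.5: 0.71174; 0.66392; 0.52566; 0.11471.
Sum = 2.016029; FGT(0.5) = 2.016029 / 9 = 0.2240.

0.2240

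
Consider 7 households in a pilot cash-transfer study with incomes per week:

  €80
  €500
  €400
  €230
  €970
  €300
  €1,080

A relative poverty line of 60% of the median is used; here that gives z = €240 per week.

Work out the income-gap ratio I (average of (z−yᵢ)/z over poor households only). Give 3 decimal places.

Below the line: €80, €230 (q = 2 of N = 7).
Relative gaps: 0.6667, 0.0417; sum = 0.708333.
The income-gap ratio divides by q (the poor only): 0.708333 / 2 = 0.354.

0.354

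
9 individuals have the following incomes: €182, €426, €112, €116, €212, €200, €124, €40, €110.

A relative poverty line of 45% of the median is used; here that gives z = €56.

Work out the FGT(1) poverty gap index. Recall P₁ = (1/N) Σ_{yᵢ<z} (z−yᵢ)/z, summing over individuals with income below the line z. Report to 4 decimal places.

Incomes under z: €40 (q = 1 of N = 9).
Normalized shortfalls: (56−40)/56 = 0.2857.
Sum of shortfalls = 0.285714; P₁ averages over all N: 0.285714 / 9 = 0.0317.

0.0317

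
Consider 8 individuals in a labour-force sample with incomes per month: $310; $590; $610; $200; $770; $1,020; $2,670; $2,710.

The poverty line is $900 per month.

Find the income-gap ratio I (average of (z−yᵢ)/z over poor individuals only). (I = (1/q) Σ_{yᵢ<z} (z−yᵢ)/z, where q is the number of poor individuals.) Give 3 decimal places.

0.449

Below z: $200, $310, $590, $610, $770 (q = 5 of N = 8).
Relative gaps: 0.7778, 0.6556, 0.3444, 0.3222, 0.1444; sum = 2.244444.
I averages over the q = 5 poor units only: 2.244444 / 5 = 0.449.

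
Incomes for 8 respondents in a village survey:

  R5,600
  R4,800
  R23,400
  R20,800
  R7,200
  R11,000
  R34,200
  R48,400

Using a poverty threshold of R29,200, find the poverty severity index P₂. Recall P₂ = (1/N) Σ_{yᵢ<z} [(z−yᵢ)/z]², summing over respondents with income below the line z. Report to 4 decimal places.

Poor units: R4,800, R5,600, R7,200, R11,000, R20,800, R23,400 (q = 6 of N = 8).
Relative gaps: (29200−4800)/29200 = 0.8356; (29200−5600)/29200 = 0.8082; (29200−7200)/29200 = 0.7534; (29200−11000)/29200 = 0.6233; (29200−20800)/29200 = 0.2877; (29200−23400)/29200 = 0.1986.
Squared: 0.6983; 0.6532; 0.5676; 0.3885; 0.0828; 0.0395.
Sum = 2.429818; P₂ = 2.429818 / 8 = 0.3037.

0.3037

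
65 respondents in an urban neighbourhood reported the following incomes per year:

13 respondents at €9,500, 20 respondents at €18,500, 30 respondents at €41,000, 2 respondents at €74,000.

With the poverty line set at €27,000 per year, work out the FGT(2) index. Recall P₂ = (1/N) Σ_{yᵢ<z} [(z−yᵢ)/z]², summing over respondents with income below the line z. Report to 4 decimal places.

0.1145

Below z: 13×€9,500, 20×€18,500 (q = 33 of N = 65).
Shortfall ratios: (27000−9500)/27000 = 0.6481 (×13); (27000−18500)/27000 = 0.3148 (×20).
Squared: 0.4201 (×13); 0.0991 (×20).
Sum = 7.443416; P₂ = 7.443416 / 65 = 0.1145.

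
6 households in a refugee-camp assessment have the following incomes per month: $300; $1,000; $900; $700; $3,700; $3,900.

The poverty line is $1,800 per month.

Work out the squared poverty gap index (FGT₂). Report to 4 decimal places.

0.2526

Incomes under z: $300, $700, $900, $1,000 (q = 4 of N = 6).
Shortfall ratios: (1800−300)/1800 = 0.8333; (1800−700)/1800 = 0.6111; (1800−900)/1800 = 0.5000; (1800−1000)/1800 = 0.4444.
Squared: 0.6944; 0.3735; 0.2500; 0.1975.
Sum = 1.515432; P₂ = 1.515432 / 6 = 0.2526.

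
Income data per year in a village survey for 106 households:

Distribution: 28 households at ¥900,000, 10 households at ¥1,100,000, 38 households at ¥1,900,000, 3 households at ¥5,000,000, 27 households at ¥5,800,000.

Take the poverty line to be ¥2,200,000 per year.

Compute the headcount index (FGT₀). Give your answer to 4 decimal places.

0.7170

76 of the 106 households have income below ¥2,200,000.
H = 76/106 = 0.7170.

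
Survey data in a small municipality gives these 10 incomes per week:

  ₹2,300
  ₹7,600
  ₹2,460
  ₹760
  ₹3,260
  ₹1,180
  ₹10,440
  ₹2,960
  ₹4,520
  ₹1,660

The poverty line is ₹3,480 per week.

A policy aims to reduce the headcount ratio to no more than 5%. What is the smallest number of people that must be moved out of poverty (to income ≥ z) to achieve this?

Currently q = 7 of N = 10 are below the line (H = 0.700).
A headcount ratio of at most 5% allows at most ⌊0.05 × 10⌋ = 0 poor people.
So at least 7 − 0 = 7 must be lifted.

7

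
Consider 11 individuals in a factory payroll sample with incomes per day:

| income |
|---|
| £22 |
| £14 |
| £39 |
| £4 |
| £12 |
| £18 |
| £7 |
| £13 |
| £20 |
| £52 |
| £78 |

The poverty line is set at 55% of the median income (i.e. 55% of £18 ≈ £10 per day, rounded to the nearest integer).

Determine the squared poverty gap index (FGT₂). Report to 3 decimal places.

0.041

Below the line: £4, £7 (q = 2 of N = 11).
Gap ratios (z−y)/z: (10−4)/10 = 0.6000; (10−7)/10 = 0.3000.
Squared: 0.3600; 0.0900.
Sum = 0.450000; P₂ = 0.450000 / 11 = 0.041.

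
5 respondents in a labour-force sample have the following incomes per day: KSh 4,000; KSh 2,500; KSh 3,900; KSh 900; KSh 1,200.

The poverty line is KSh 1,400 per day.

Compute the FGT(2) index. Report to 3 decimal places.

0.030

Below z: KSh 900, KSh 1,200 (q = 2 of N = 5).
Gap ratios (z−y)/z: (1400−900)/1400 = 0.3571; (1400−1200)/1400 = 0.1429.
Squared: 0.1276; 0.0204.
Sum = 0.147959; P₂ = 0.147959 / 5 = 0.030.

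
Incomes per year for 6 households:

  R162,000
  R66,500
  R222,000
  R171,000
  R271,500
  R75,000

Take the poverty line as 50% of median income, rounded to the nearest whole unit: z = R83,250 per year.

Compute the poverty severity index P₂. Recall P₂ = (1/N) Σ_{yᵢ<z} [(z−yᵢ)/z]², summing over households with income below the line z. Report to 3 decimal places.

0.008

Below the line: R66,500, R75,000 (q = 2 of N = 6).
Shortfall ratios: (83250−66500)/83250 = 0.2012; (83250−75000)/83250 = 0.0991.
Squared: 0.0405; 0.0098.
Sum = 0.050303; P₂ = 0.050303 / 6 = 0.008.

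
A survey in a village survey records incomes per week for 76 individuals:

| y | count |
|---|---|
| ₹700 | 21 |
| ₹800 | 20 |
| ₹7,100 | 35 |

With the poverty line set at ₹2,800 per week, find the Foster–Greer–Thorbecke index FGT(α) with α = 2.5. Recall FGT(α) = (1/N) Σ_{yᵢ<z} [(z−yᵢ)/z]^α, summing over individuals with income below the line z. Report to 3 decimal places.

Poor units: 21×₹700, 20×₹800 (q = 41 of N = 76).
Relative gaps: (2800−700)/2800 = 0.7500 (×21); (2800−800)/2800 = 0.7143 (×20).
Raised to α = 2.5: 0.48714 (×21); 0.43120 (×20).
Sum = 18.853948; FGT(2.5) = 18.853948 / 76 = 0.248.

0.248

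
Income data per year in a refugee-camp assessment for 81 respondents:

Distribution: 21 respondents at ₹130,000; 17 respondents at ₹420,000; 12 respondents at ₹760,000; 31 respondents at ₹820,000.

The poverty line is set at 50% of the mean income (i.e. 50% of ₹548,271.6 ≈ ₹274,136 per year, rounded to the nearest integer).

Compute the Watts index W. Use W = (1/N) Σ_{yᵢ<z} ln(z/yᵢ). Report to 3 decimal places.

0.193

Below the line: 21×₹130,000 (q = 21 of N = 81).
Log shortfalls: ln(274136/130000) = 0.7461 (×21).
W = 15.667888 / 81 = 0.193.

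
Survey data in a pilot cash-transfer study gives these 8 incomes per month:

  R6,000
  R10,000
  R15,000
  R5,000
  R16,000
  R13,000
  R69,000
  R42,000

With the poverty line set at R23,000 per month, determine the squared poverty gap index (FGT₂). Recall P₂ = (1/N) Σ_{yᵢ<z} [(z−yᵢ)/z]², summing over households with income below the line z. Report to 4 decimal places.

Below the line: R5,000, R6,000, R10,000, R13,000, R15,000, R16,000 (q = 6 of N = 8).
Gap ratios (z−y)/z: (23000−5000)/23000 = 0.7826; (23000−6000)/23000 = 0.7391; (23000−10000)/23000 = 0.5652; (23000−13000)/23000 = 0.4348; (23000−15000)/23000 = 0.3478; (23000−16000)/23000 = 0.3043.
Squared: 0.6125; 0.5463; 0.3195; 0.1890; 0.1210; 0.0926.
Sum = 1.880907; P₂ = 1.880907 / 8 = 0.2351.

0.2351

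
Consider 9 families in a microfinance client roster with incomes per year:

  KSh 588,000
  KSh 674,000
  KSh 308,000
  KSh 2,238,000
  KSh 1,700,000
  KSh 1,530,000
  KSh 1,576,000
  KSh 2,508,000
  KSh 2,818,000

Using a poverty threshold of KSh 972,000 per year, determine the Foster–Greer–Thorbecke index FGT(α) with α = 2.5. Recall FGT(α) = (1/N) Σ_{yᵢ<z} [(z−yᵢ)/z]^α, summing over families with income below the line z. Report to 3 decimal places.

0.060

Below the line: KSh 308,000, KSh 588,000, KSh 674,000 (q = 3 of N = 9).
Shortfall ratios: (972000−308000)/972000 = 0.6831; (972000−588000)/972000 = 0.3951; (972000−674000)/972000 = 0.3066.
Raised to α = 2.5: 0.38570; 0.09810; 0.05204.
Sum = 0.535847; FGT(2.5) = 0.535847 / 9 = 0.060.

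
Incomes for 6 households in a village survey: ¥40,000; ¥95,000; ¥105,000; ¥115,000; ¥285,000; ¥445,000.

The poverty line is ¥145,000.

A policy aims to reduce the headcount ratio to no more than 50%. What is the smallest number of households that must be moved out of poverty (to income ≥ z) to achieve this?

1

Currently q = 4 of N = 6 are below the line (H = 0.667).
A headcount ratio of at most 50% allows at most ⌊0.50 × 6⌋ = 3 poor households.
So at least 4 − 3 = 1 must be lifted.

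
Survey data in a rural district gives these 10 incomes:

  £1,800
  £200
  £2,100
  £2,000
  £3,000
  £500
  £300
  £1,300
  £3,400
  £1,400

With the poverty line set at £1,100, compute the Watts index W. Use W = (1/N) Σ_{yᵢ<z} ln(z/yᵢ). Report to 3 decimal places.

Incomes under z: £200, £300, £500 (q = 3 of N = 10).
Log shortfalls: ln(1100/200) = 1.7047; ln(1100/300) = 1.2993; ln(1100/500) = 0.7885.
W = 3.792488 / 10 = 0.379.

0.379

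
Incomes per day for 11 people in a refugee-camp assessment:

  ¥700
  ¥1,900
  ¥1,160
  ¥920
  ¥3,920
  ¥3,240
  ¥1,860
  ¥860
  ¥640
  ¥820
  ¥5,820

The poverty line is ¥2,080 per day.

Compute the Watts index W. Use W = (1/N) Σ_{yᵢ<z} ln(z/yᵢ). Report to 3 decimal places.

0.517

Below the line: ¥640, ¥700, ¥820, ¥860, ¥920, ¥1,160, ¥1,860, ¥1,900 (q = 8 of N = 11).
Log shortfalls: ln(2080/640) = 1.1787; ln(2080/700) = 1.0890; ln(2080/820) = 0.9308; ln(2080/860) = 0.8832; ln(2080/920) = 0.8157; ln(2080/1160) = 0.5839; ln(2080/1860) = 0.1118; ln(2080/1900) = 0.0905.
W = 5.683710 / 11 = 0.517.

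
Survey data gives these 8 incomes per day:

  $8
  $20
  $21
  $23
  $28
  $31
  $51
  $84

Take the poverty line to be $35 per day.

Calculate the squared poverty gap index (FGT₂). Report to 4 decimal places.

Incomes under z: $8, $20, $21, $23, $28, $31 (q = 6 of N = 8).
Normalized shortfalls: (35−8)/35 = 0.7714; (35−20)/35 = 0.4286; (35−21)/35 = 0.4000; (35−23)/35 = 0.3429; (35−28)/35 = 0.2000; (35−31)/35 = 0.1143.
Squared: 0.5951; 0.1837; 0.1600; 0.1176; 0.0400; 0.0131.
Sum = 1.109388; P₂ = 1.109388 / 8 = 0.1387.

0.1387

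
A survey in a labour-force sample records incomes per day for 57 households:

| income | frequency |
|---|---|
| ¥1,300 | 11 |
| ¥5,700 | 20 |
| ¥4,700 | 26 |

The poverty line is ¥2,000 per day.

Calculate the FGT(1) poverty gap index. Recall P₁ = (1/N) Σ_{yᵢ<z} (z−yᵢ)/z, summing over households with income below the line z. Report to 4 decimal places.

Incomes under z: 11×¥1,300 (q = 11 of N = 57).
Gap ratios (z−y)/z: (2000−1300)/2000 = 0.3500 (×11).
Sum of shortfalls = 3.850000; P₁ averages over all N: 3.850000 / 57 = 0.0675.

0.0675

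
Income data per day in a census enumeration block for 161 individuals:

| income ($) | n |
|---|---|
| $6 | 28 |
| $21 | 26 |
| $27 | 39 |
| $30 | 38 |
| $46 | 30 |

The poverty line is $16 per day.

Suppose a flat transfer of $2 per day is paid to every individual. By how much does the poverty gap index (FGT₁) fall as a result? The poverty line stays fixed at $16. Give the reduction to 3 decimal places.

0.022

Before: below the line — 28×$6; poverty gap index (FGT₁) = 0.10870.
After the $2 transfer: below the line — 28×$8; poverty gap index (FGT₁) = 0.08696.
Reduction = 0.10870 − 0.08696 = 0.022.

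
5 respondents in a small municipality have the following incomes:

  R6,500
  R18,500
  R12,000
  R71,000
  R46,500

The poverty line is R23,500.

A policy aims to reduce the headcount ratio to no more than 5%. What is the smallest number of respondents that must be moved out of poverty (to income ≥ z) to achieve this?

Currently q = 3 of N = 5 are below the line (H = 0.600).
A headcount ratio of at most 5% allows at most ⌊0.05 × 5⌋ = 0 poor respondents.
So at least 3 − 0 = 3 must be lifted.

3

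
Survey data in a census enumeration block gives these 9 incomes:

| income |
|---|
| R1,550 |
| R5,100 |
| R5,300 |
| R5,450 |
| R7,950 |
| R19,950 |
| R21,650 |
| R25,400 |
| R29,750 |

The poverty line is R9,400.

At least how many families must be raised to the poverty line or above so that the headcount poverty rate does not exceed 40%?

Currently q = 5 of N = 9 are below the line (H = 0.556).
A headcount ratio of at most 40% allows at most ⌊0.40 × 9⌋ = 3 poor families.
So at least 5 − 3 = 2 must be lifted.

2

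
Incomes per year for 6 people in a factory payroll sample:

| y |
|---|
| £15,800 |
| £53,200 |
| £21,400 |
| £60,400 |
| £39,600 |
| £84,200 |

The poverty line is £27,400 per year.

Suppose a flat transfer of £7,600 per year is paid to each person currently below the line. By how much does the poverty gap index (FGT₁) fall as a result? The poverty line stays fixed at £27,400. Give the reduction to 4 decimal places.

Before: below the line — £15,800, £21,400; poverty gap index (FGT₁) = 0.107056.
After the £7,600 transfer: below the line — £23,400; poverty gap index (FGT₁) = 0.024331.
Reduction = 0.107056 − 0.024331 = 0.0827.

0.0827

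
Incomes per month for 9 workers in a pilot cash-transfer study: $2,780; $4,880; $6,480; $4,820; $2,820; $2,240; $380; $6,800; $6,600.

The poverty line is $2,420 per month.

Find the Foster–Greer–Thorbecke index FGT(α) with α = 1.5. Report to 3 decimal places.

0.088

Below z: $380, $2,240 (q = 2 of N = 9).
Normalized shortfalls: (2420−380)/2420 = 0.8430; (2420−2240)/2420 = 0.0744.
Raised to α = 1.5: 0.77397; 0.02029.
Sum = 0.794252; FGT(1.5) = 0.794252 / 9 = 0.088.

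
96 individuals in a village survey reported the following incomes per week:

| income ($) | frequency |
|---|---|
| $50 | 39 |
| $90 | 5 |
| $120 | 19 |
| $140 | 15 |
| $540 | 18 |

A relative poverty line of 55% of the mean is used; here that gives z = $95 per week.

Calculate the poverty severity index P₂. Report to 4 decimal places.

0.0913

Incomes under z: 39×$50, 5×$90 (q = 44 of N = 96).
Shortfall ratios: (95−50)/95 = 0.4737 (×39); (95−90)/95 = 0.0526 (×5).
Squared: 0.2244 (×39); 0.0028 (×5).
Sum = 8.764543; P₂ = 8.764543 / 96 = 0.0913.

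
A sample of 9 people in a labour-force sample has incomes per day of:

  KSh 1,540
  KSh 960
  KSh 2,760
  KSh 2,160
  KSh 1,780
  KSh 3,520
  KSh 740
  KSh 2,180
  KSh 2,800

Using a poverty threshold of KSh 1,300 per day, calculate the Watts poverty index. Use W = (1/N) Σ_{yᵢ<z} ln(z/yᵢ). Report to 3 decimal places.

Below the line: KSh 740, KSh 960 (q = 2 of N = 9).
Log shortfalls: ln(1300/740) = 0.5635; ln(1300/960) = 0.3032.
W = 0.866656 / 9 = 0.096.

0.096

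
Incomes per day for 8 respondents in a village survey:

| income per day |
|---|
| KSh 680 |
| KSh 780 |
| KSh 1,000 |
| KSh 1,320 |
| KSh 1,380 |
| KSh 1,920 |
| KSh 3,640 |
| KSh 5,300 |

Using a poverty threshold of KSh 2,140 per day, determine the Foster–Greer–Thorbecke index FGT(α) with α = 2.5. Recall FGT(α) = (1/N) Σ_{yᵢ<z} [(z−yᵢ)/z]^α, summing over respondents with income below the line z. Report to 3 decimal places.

Below the line: KSh 680, KSh 780, KSh 1,000, KSh 1,320, KSh 1,380, KSh 1,920 (q = 6 of N = 8).
Shortfall ratios: (2140−680)/2140 = 0.6822; (2140−780)/2140 = 0.6355; (2140−1000)/2140 = 0.5327; (2140−1320)/2140 = 0.3832; (2140−1380)/2140 = 0.3551; (2140−1920)/2140 = 0.1028.
Raised to α = 2.5: 0.38446; 0.32197; 0.20712; 0.09089; 0.07516; 0.00339.
Sum = 1.082985; FGT(2.5) = 1.082985 / 8 = 0.135.

0.135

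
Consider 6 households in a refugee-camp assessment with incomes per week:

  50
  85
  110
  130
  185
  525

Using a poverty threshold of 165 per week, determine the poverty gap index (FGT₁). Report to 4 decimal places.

Below the line: 50, 85, 110, 130 (q = 4 of N = 6).
Relative gaps: (165−50)/165 = 0.6970; (165−85)/165 = 0.4848; (165−110)/165 = 0.3333; (165−130)/165 = 0.2121.
Σ = 1.727273. Dividing by the full population N = 6 gives P₁ = 0.2879.

0.2879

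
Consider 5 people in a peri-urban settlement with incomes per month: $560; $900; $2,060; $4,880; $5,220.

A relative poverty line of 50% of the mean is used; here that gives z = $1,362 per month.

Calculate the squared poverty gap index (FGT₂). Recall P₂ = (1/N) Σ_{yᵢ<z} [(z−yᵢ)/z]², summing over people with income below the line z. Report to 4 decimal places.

Incomes under z: $560, $900 (q = 2 of N = 5).
Gap ratios (z−y)/z: (1362−560)/1362 = 0.5888; (1362−900)/1362 = 0.3392.
Squared: 0.3467; 0.1151.
Sum = 0.461794; P₂ = 0.461794 / 5 = 0.0924.

0.0924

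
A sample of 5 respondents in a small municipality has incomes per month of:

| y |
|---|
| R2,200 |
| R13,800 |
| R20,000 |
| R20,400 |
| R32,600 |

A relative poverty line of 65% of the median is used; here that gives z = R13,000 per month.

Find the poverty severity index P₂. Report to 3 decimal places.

0.138

Below the line: R2,200 (q = 1 of N = 5).
Gap ratios (z−y)/z: (13000−2200)/13000 = 0.8308.
Squared: 0.6902.
Sum = 0.690178; P₂ = 0.690178 / 5 = 0.138.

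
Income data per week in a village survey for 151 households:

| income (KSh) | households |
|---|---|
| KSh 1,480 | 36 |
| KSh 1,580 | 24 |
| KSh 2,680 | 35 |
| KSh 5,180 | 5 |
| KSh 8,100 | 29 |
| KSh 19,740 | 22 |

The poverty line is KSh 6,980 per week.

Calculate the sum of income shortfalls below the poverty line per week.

KSh 487,100

Below the line: 36×KSh 1,480, 24×KSh 1,580, 35×KSh 2,680, 5×KSh 5,180 (q = 100 of N = 151).
Individual gaps: 36×(6980−1480) = 198000; 24×(6980−1580) = 129600; 35×(6980−2680) = 150500; 5×(6980−5180) = 9000.
Aggregate gap = KSh 487,100.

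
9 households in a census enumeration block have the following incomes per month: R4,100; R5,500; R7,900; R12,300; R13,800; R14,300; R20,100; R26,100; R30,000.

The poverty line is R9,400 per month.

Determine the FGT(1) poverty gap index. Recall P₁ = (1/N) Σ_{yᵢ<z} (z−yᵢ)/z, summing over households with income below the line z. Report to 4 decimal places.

Poor units: R4,100, R5,500, R7,900 (q = 3 of N = 9).
Gap ratios (z−y)/z: (9400−4100)/9400 = 0.5638; (9400−5500)/9400 = 0.4149; (9400−7900)/9400 = 0.1596.
Sum of shortfalls = 1.138298; P₁ averages over all N: 1.138298 / 9 = 0.1265.

0.1265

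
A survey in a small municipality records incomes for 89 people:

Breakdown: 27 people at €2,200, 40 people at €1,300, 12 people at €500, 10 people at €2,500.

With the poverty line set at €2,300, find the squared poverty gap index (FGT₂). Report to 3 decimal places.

Below z: 12×€500, 40×€1,300, 27×€2,200 (q = 79 of N = 89).
Gap ratios (z−y)/z: (2300−500)/2300 = 0.7826 (×12); (2300−1300)/2300 = 0.4348 (×40); (2300−2200)/2300 = 0.0435 (×27).
Squared: 0.6125 (×12); 0.1890 (×40); 0.0019 (×27).
Sum = 14.962193; P₂ = 14.962193 / 89 = 0.168.

0.168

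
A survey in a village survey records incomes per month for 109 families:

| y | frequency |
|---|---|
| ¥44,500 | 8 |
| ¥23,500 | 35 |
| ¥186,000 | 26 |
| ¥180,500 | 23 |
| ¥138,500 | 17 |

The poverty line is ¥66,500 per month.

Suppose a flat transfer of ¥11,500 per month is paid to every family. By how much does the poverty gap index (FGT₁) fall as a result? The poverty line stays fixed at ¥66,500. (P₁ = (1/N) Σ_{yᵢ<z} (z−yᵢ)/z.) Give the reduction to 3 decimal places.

Before: below the line — 35×¥23,500, 8×¥44,500; poverty gap index (FGT₁) = 0.23191.
After the ¥11,500 transfer: below the line — 35×¥35,000, 8×¥56,000; poverty gap index (FGT₁) = 0.16369.
Reduction = 0.23191 − 0.16369 = 0.068.

0.068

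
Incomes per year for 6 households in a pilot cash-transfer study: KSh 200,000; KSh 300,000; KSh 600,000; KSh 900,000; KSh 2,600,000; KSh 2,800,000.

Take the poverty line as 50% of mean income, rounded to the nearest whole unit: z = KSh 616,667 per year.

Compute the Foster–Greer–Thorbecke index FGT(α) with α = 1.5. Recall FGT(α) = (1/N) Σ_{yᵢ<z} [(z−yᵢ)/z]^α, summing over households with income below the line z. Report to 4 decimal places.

Below the line: KSh 200,000, KSh 300,000, KSh 600,000 (q = 3 of N = 6).
Relative gaps: (616667−200000)/616667 = 0.6757; (616667−300000)/616667 = 0.5135; (616667−600000)/616667 = 0.0270.
Raised to α = 1.5: 0.55540; 0.36798; 0.00444.
Sum = 0.927829; FGT(1.5) = 0.927829 / 6 = 0.1546.

0.1546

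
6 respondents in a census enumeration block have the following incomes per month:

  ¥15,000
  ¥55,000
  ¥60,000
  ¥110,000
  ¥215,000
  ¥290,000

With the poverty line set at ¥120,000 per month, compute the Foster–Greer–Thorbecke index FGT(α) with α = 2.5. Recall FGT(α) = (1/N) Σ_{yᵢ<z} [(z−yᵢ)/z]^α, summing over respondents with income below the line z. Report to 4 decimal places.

0.1851

Poor units: ¥15,000, ¥55,000, ¥60,000, ¥110,000 (q = 4 of N = 6).
Normalized shortfalls: (120000−15000)/120000 = 0.8750; (120000−55000)/120000 = 0.5417; (120000−60000)/120000 = 0.5000; (120000−110000)/120000 = 0.0833.
Raised to α = 2.5: 0.71618; 0.21594; 0.17678; 0.00200.
Sum = 1.110897; FGT(2.5) = 1.110897 / 6 = 0.1851.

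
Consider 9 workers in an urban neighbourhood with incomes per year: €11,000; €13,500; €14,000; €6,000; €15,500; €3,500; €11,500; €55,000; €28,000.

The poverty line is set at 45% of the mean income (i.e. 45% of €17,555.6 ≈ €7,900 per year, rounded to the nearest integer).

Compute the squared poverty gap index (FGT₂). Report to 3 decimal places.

Below the line: €3,500, €6,000 (q = 2 of N = 9).
Relative gaps: (7900−3500)/7900 = 0.5570; (7900−6000)/7900 = 0.2405.
Squared: 0.3102; 0.0578.
Sum = 0.368050; P₂ = 0.368050 / 9 = 0.041.

0.041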